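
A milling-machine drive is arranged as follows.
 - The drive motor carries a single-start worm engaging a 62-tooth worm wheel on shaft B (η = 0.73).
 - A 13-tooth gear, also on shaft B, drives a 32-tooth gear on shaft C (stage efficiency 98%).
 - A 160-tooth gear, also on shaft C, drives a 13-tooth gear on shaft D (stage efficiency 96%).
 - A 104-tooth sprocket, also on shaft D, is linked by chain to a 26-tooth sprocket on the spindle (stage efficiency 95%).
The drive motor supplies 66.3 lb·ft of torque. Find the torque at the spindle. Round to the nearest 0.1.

worm 62/1 = 62 → τ = 66.3·62·0.73 = 3000.7 lb·ft
gear mesh 32/13 = 2.4615 → τ = 3000.7·2.4615·0.98 = 7238.7 lb·ft
gear mesh 13/160 = 0.08125 → τ = 7238.7·0.08125·0.96 = 564.62 lb·ft
chain 26/104 = 0.25 → τ = 564.62·0.25·0.95 = 134.1 lb·ft

134.1 lb·ft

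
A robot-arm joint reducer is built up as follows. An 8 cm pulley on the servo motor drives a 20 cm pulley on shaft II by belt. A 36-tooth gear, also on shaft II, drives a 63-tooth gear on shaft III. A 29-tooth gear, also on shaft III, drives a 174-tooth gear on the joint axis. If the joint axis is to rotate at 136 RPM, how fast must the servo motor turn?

Overall ratio R = 2.5 × 1.75 × 6 = 26.25.
Required input speed = output speed × R = 136 × 26.25 = 3570 RPM.

3570 RPM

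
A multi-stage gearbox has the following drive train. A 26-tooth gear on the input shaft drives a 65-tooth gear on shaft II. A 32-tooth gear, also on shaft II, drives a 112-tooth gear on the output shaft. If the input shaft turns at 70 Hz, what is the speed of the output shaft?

8 Hz

Gear mesh: ratio = 65/26 = 2.5, so shaft II turns at 70 / 2.5 = 28 Hz.
Gear mesh: ratio = 112/32 = 3.5, so the output shaft turns at 28 / 3.5 = 8 Hz.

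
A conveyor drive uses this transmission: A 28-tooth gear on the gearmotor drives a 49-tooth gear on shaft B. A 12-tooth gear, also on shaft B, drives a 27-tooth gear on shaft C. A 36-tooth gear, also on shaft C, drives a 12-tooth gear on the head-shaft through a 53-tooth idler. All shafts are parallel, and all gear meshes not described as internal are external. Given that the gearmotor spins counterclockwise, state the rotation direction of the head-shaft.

counterclockwise

the gearmotor → shaft B: external mesh, 1 reversal → CW.
shaft B → shaft C: external mesh, 1 reversal → CCW.
shaft C → the head-shaft: driver → idler → driven is 2 external meshes, 2 reversals → CCW.
4 reversals in total — an even number — so the head-shaft turns the same way as the gearmotor.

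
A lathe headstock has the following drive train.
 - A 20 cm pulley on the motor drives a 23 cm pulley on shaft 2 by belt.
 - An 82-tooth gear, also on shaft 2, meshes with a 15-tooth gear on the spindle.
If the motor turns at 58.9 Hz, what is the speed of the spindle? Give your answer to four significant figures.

280.0 Hz

Belt: ratio = 23/20 = 1.15, so shaft 2 turns at 58.9 / 1.15 = 51.217 Hz.
Gear mesh: ratio = 15/82 = 0.18293, so the spindle turns at 51.217 / 0.18293 = 279.99 Hz.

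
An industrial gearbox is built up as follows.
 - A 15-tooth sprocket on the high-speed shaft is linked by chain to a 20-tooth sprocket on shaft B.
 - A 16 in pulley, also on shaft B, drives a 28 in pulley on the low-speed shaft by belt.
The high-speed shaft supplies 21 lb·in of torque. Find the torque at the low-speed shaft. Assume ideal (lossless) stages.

Chain: ratio = 20/15 = 1.3333; torque at shaft B = 21 × 1.3333 = 28 lb·in.
Belt: ratio = 28/16 = 1.75; torque at the low-speed shaft = 28 × 1.75 = 49 lb·in.

49 lb·in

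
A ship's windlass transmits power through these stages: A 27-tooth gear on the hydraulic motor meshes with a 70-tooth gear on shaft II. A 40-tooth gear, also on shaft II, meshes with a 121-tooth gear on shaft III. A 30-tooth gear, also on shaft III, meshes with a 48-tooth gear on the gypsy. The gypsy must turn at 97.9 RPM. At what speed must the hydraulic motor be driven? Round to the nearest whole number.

1228 RPM

Overall ratio R = 2.5926 × 3.025 × 1.6 = 12.548.
Required input speed = output speed × R = 97.9 × 12.548 = 1228.5 RPM.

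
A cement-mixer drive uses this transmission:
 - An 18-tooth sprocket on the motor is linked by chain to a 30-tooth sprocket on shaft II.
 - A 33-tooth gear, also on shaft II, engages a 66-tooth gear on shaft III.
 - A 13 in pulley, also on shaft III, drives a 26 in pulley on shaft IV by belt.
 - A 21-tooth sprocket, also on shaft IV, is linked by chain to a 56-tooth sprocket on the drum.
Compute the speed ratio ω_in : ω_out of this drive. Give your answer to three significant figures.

Each stage contributes driven/driver: chain 30/18 = 1.6667, gear mesh 66/33 = 2, belt 26/13 = 2, chain 56/21 = 2.6667.
Overall: 1.6667 × 2 × 2 × 2.6667 = 17.778.

17.8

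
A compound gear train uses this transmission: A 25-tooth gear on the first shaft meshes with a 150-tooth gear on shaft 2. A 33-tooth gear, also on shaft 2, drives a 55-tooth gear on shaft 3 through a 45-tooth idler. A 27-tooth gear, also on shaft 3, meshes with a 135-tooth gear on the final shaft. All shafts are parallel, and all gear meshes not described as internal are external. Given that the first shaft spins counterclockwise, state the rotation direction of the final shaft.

counterclockwise

the first shaft → shaft 2: external mesh, 1 reversal → CW.
shaft 2 → shaft 3: driver → idler → driven is 2 external meshes, 2 reversals → CW.
shaft 3 → the final shaft: external mesh, 1 reversal → CCW.
4 reversals in total — an even number — so the final shaft turns the same way as the first shaft.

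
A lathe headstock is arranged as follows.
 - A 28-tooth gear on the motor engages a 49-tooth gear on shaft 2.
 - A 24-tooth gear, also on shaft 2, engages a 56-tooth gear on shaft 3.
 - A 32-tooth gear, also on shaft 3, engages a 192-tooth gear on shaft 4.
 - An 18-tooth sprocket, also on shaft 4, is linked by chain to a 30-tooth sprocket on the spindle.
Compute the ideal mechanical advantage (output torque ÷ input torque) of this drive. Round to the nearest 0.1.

40.8

Each stage contributes driven/driver: gear mesh 49/28 = 1.75, gear mesh 56/24 = 2.3333, gear mesh 192/32 = 6, chain 30/18 = 1.6667.
Overall: 1.75 × 2.3333 × 6 × 1.6667 = 40.833.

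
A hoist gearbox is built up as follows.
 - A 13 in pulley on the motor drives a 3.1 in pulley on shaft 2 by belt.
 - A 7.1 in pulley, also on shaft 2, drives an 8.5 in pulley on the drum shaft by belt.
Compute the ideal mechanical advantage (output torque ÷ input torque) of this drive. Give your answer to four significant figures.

0.2855

Each stage contributes driven/driver: belt 3.1/13 = 0.23846, belt 8.5/7.1 = 1.1972.
Overall: 0.23846 × 1.1972 = 0.28548.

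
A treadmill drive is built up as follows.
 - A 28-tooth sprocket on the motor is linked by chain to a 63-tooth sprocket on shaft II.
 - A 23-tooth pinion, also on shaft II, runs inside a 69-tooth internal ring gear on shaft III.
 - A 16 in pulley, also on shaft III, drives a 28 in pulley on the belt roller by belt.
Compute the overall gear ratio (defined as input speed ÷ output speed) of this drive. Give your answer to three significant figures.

Each stage contributes driven/driver: chain 63/28 = 2.25, internal gear 69/23 = 3, belt 28/16 = 1.75.
Overall: 2.25 × 3 × 1.75 = 11.812.

11.8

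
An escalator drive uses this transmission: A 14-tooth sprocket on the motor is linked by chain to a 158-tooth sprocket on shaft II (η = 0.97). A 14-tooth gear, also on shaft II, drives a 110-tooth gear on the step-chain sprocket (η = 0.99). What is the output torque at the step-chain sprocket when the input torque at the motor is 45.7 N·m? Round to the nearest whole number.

chain 158/14 = 11.286 → τ = 45.7·11.286·0.97 = 500.28 N·m
gear mesh 110/14 = 7.8571 → τ = 500.28·7.8571·0.99 = 3891.5 N·m

3891 N·m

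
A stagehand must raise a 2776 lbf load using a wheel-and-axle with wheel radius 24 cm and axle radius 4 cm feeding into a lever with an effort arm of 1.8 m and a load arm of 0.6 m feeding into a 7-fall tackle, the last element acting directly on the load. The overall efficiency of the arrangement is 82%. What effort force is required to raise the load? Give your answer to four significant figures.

Wheel-and-axle MA = R/r = 24/4 = 6.
Lever MA = effort arm / load arm = 1.8/0.6 = 3.
Block-and-tackle MA = number of supporting rope parts = 7.
Combined ideal MA = 6 × 3 × 7 = 126.
Actual MA = 126 × 0.82 = 103.32.
Effort = load / actual MA = 2776 / 103.32 = 26.868 lbf.

26.87 lbf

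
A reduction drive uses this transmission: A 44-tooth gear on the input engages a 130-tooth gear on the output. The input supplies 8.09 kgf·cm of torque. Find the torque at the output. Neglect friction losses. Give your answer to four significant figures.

23.90 kgf·cm

gear mesh 130/44 = 2.9545 → τ = 8.09·2.9545 = 23.902 kgf·cm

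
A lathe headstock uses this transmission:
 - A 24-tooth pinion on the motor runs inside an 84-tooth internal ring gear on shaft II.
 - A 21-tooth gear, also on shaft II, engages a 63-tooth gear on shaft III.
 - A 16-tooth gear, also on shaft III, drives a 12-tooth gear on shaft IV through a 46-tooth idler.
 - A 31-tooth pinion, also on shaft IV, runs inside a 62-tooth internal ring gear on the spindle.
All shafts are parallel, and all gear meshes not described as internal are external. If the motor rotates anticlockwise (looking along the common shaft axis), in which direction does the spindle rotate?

the motor → shaft II: internal mesh, same direction → CCW.
shaft II → shaft III: external mesh, 1 reversal → CW.
shaft III → shaft IV: driver → idler → driven is 2 external meshes, 2 reversals → CW.
shaft IV → the spindle: internal mesh, same direction → CW.
3 reversals in total — an odd number — so the spindle turns opposite to the motor.

clockwise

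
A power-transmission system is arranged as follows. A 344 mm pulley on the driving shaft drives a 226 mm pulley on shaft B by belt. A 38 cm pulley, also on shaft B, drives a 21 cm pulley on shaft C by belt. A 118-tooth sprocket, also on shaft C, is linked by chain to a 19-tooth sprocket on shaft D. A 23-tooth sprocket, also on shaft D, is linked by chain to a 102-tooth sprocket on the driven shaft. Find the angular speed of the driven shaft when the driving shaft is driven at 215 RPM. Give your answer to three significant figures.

the driving shaft → shaft B (belt, 226/344): 215 ÷ 0.65698 = 327.26 RPM
shaft B → shaft C (belt, 21/38): 327.26 ÷ 0.55263 = 592.18 RPM
shaft C → shaft D (chain, 19/118): 592.18 ÷ 0.16102 = 3677.7 RPM
shaft D → the driven shaft (chain, 102/23): 3677.7 ÷ 4.4348 = 829.29 RPM

829 RPM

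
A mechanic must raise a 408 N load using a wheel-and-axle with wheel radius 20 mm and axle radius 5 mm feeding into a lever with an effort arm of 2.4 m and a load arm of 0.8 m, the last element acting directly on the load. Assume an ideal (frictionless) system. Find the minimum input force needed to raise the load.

34 N

Wheel-and-axle MA = R/r = 20/5 = 4.
Lever MA = effort arm / load arm = 2.4/0.8 = 3.
Combined ideal MA = 4 × 3 = 12.
Effort = load / MA = 408 / 12 = 34 N.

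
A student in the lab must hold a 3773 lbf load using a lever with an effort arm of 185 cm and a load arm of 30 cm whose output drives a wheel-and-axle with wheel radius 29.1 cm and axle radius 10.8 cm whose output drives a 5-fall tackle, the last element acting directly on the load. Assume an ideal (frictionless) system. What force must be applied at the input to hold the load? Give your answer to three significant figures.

Lever MA = effort arm / load arm = 185/30 = 6.1667.
Wheel-and-axle MA = R/r = 29.1/10.8 = 2.6944.
Block-and-tackle MA = number of supporting rope parts = 5.
Combined ideal MA = 6.1667 × 2.6944 × 5 = 83.079.
Effort = load / MA = 3773 / 83.079 = 45.415 lbf.

45.4 lbf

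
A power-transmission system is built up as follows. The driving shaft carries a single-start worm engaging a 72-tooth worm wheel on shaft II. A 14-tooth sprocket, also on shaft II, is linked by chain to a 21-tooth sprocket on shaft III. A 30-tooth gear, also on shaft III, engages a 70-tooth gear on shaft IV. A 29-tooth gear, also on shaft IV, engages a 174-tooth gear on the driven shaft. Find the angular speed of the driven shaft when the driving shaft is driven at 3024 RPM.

2 RPM

worm 72/1 = 72 → 3024/72 = 42 RPM
chain 21/14 = 1.5 → 42/1.5 = 28 RPM
gear mesh 70/30 = 2.3333 → 28/2.3333 = 12 RPM
gear mesh 174/29 = 6 → 12/6 = 2 RPM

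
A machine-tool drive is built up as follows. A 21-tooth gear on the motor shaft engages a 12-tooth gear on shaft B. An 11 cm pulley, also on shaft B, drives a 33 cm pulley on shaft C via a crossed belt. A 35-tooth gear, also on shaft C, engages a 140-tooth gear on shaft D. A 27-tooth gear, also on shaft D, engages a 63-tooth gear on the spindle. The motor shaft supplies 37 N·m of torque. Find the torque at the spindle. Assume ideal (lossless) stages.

592 N·m

After the gear mesh (12/21): 37 × 0.57143 = 21.143 N·m
After the belt (33/11): 21.143 × 3 = 63.429 N·m
After the gear mesh (140/35): 63.429 × 4 = 253.71 N·m
After the gear mesh (63/27): 253.71 × 2.3333 = 592 N·m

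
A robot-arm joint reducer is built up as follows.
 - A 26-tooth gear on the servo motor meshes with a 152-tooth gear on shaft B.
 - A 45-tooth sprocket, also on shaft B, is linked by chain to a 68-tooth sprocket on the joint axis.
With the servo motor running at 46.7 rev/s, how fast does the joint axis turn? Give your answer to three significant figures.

5.29 rev/s

gear mesh 152/26 = 5.8462 → 46.7/5.8462 = 7.9882 rev/s
chain 68/45 = 1.5111 → 7.9882/1.5111 = 5.2863 rev/s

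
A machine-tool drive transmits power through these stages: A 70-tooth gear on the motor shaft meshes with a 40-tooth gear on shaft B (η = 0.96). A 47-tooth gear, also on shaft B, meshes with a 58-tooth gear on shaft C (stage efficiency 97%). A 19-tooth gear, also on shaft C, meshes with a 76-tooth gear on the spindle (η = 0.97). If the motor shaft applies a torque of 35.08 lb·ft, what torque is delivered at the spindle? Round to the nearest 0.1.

gear mesh 40/70 = 0.57143 → τ = 35.08·0.57143·0.96 = 19.244 lb·ft
gear mesh 58/47 = 1.234 → τ = 19.244·1.234·0.97 = 23.035 lb·ft
gear mesh 76/19 = 4 → τ = 23.035·4·0.97 = 89.377 lb·ft

89.4 lb·ft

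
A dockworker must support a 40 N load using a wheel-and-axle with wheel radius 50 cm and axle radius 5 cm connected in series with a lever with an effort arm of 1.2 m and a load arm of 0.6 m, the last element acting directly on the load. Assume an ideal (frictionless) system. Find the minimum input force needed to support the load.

Wheel-and-axle MA = R/r = 50/5 = 10.
Lever MA = effort arm / load arm = 1.2/0.6 = 2.
Combined ideal MA = 10 × 2 = 20.
Effort = load / MA = 40 / 20 = 2 N.

2 N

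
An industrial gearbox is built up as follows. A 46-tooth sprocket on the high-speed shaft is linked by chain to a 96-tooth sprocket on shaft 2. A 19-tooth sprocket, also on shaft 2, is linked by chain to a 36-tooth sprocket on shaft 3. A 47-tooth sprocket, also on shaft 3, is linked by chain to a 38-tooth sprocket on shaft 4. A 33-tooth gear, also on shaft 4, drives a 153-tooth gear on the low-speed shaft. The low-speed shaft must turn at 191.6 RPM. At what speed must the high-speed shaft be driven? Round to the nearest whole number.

2840 RPM

Overall ratio R = 2.087 × 1.8947 × 0.80851 × 4.6364 = 14.823.
Required input speed = output speed × R = 191.6 × 14.823 = 2840 RPM.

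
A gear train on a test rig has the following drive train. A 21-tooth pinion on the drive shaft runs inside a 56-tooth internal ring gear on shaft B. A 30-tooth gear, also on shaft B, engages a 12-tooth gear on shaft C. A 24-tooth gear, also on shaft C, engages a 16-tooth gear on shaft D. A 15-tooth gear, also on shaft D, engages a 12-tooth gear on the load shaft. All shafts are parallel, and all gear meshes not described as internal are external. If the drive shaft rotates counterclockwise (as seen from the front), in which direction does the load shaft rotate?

clockwise

the drive shaft → shaft B: internal mesh, same direction → CCW.
shaft B → shaft C: external mesh, 1 reversal → CW.
shaft C → shaft D: external mesh, 1 reversal → CCW.
shaft D → the load shaft: external mesh, 1 reversal → CW.
3 reversals in total — an odd number — so the load shaft turns opposite to the drive shaft.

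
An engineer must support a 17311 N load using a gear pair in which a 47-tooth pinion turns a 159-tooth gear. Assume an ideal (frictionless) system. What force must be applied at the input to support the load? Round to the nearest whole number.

5117 N

Gear pair MA = 159/47 = 3.383.
Effort = load / MA = 17311 / 3.383 = 5117.1 N.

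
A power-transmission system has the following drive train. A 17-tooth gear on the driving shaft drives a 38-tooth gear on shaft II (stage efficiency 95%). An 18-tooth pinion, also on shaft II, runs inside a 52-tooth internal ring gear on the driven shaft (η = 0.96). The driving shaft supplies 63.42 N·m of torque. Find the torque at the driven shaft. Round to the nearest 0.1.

gear mesh 38/17 = 2.2353 → τ = 63.42·2.2353·0.95 = 134.67 N·m
internal gear 52/18 = 2.8889 → τ = 134.67·2.8889·0.96 = 373.5 N·m

373.5 N·m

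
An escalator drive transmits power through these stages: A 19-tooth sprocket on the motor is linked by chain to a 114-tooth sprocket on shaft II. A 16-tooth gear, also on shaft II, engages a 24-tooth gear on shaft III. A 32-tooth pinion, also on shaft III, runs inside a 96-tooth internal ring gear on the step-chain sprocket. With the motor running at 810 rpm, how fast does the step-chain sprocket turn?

30 rpm

chain 114/19 = 6 → 810/6 = 135 rpm
gear mesh 24/16 = 1.5 → 135/1.5 = 90 rpm
internal gear 96/32 = 3 → 90/3 = 30 rpm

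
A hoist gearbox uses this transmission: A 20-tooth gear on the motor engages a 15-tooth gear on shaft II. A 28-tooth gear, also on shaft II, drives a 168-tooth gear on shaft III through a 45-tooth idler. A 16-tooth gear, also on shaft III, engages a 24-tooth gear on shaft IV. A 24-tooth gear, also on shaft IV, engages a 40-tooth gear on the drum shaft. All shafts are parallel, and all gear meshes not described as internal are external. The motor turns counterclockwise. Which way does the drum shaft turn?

the motor → shaft II: external mesh, 1 reversal → CW.
shaft II → shaft III: driver → idler → driven is 2 external meshes, 2 reversals → CW.
shaft III → shaft IV: external mesh, 1 reversal → CCW.
shaft IV → the drum shaft: external mesh, 1 reversal → CW.
5 reversals in total — an odd number — so the drum shaft turns opposite to the motor.

clockwise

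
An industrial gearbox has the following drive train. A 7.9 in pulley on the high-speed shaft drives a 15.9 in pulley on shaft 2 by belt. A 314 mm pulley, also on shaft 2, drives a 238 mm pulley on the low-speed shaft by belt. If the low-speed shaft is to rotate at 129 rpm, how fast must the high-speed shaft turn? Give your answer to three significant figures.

Overall ratio R = 2.0127 × 0.75796 = 1.5255.
Required input speed = output speed × R = 129 × 1.5255 = 196.79 rpm.

197 rpm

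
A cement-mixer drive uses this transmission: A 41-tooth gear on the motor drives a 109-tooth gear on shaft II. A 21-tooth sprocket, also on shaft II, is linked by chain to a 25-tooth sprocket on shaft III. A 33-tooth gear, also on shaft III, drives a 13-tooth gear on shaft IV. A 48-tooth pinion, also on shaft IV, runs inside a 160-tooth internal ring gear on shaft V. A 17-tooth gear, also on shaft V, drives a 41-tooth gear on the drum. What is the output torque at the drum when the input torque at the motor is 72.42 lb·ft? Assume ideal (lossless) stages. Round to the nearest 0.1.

725.9 lb·ft

After the gear mesh (109/41): 72.42 × 2.6585 = 192.53 lb·ft
After the chain (25/21): 192.53 × 1.1905 = 229.2 lb·ft
After the gear mesh (13/33): 229.2 × 0.39394 = 90.292 lb·ft
After the internal gear (160/48): 90.292 × 3.3333 = 300.97 lb·ft
After the gear mesh (41/17): 300.97 × 2.4118 = 725.88 lb·ft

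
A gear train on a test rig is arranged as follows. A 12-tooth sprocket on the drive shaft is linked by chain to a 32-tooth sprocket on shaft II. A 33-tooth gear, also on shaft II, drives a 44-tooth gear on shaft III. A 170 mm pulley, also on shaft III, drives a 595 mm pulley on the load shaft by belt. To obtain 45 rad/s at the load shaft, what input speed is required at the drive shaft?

560 rad/s

Overall ratio R = 2.6667 × 1.3333 × 3.5 = 12.444.
Required input speed = output speed × R = 45 × 12.444 = 560 rad/s.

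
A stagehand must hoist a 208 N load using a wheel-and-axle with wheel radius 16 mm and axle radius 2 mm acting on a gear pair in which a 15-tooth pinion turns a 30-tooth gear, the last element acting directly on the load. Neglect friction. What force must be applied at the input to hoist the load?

13 N

Wheel-and-axle MA = R/r = 16/2 = 8.
Gear pair MA = 30/15 = 2.
Combined ideal MA = 8 × 2 = 16.
Effort = load / MA = 208 / 16 = 13 N.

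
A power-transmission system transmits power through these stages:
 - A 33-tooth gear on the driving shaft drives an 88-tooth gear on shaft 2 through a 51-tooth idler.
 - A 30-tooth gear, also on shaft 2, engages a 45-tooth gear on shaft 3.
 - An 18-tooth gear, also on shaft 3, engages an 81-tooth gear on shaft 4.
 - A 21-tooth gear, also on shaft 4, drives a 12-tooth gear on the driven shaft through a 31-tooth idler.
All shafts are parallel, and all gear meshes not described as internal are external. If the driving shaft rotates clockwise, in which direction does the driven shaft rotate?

clockwise

the driving shaft → shaft 2: driver → idler → driven is 2 external meshes, 2 reversals → CW.
shaft 2 → shaft 3: external mesh, 1 reversal → CCW.
shaft 3 → shaft 4: external mesh, 1 reversal → CW.
shaft 4 → the driven shaft: driver → idler → driven is 2 external meshes, 2 reversals → CW.
6 reversals in total — an even number — so the driven shaft turns the same way as the driving shaft.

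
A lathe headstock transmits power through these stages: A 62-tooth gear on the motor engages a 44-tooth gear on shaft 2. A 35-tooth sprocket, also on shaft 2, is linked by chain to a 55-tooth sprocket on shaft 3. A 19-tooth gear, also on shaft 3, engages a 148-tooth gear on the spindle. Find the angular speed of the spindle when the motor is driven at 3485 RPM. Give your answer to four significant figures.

401.2 RPM

the motor → shaft 2 (gear mesh, 44/62): 3485 ÷ 0.70968 = 4910.7 RPM
shaft 2 → shaft 3 (chain, 55/35): 4910.7 ÷ 1.5714 = 3125 RPM
shaft 3 → the spindle (gear mesh, 148/19): 3125 ÷ 7.7895 = 401.18 RPM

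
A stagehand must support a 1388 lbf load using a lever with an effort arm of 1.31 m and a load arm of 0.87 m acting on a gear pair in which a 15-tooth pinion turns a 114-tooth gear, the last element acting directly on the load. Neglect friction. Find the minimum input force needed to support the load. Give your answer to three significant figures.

121 lbf

Lever MA = effort arm / load arm = 1.31/0.87 = 1.5057.
Gear pair MA = 114/15 = 7.6.
Combined ideal MA = 1.5057 × 7.6 = 11.444.
Effort = load / MA = 1388 / 11.444 = 121.29 lbf.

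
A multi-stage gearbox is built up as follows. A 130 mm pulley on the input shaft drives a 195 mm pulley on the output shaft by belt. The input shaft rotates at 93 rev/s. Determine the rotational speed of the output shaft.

Belt: ratio = 195/130 = 1.5, so the output shaft turns at 93 / 1.5 = 62 rev/s.

62 rev/s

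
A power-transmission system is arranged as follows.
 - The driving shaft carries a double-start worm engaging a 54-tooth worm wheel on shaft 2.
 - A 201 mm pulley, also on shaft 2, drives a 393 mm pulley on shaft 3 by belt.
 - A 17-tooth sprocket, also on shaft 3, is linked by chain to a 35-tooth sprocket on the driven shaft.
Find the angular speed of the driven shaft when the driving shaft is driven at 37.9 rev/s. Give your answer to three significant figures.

0.349 rev/s

the driving shaft → shaft 2 (worm, 54/2): 37.9 ÷ 27 = 1.4037 rev/s
shaft 2 → shaft 3 (belt, 393/201): 1.4037 ÷ 1.9552 = 0.71792 rev/s
shaft 3 → the driven shaft (chain, 35/17): 0.71792 ÷ 2.0588 = 0.34871 rev/s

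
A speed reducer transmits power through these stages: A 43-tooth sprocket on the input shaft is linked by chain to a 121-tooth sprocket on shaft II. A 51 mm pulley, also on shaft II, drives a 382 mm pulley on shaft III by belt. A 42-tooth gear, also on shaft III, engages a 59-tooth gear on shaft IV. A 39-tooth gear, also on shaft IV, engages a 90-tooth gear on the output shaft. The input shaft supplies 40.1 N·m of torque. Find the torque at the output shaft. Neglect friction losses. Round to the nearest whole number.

chain 121/43 = 2.814 → τ = 40.1·2.814 = 112.84 N·m
belt 382/51 = 7.4902 → τ = 112.84·7.4902 = 845.19 N·m
gear mesh 59/42 = 1.4048 → τ = 845.19·1.4048 = 1187.3 N·m
gear mesh 90/39 = 2.3077 → τ = 1187.3·2.3077 = 2739.9 N·m

2740 N·m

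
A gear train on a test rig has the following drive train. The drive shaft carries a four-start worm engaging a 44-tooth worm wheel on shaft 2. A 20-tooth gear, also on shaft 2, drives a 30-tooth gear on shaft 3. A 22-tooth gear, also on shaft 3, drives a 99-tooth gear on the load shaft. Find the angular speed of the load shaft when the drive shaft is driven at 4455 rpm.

worm 44/4 = 11 → 4455/11 = 405 rpm
gear mesh 30/20 = 1.5 → 405/1.5 = 270 rpm
gear mesh 99/22 = 4.5 → 270/4.5 = 60 rpm

60 rpm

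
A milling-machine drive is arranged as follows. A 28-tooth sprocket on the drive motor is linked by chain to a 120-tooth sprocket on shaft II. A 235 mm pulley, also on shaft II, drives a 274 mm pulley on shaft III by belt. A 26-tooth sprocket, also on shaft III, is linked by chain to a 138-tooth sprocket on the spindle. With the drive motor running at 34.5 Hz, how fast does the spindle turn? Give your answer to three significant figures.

chain 120/28 = 4.2857 → 34.5/4.2857 = 8.05 Hz
belt 274/235 = 1.166 → 8.05/1.166 = 6.9042 Hz
chain 138/26 = 5.3077 → 6.9042/5.3077 = 1.3008 Hz

1.30 Hz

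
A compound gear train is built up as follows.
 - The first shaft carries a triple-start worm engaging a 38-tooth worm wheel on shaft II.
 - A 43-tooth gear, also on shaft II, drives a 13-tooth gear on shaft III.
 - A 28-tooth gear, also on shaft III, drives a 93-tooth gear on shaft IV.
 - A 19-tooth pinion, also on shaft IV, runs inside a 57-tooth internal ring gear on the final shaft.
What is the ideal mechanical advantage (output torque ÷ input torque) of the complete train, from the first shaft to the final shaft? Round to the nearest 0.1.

38.2

Each stage contributes driven/driver: worm 38/3 = 12.667, gear mesh 13/43 = 0.30233, gear mesh 93/28 = 3.3214, internal gear 57/19 = 3.
Overall: 12.667 × 0.30233 × 3.3214 × 3 = 38.158.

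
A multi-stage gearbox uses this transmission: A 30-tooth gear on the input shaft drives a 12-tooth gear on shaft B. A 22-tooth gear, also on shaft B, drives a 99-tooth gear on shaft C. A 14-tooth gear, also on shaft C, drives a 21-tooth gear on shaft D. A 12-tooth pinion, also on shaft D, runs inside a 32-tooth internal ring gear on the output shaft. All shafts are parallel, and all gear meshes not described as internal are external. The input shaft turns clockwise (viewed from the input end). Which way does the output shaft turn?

the input shaft → shaft B: external mesh, 1 reversal → CCW.
shaft B → shaft C: external mesh, 1 reversal → CW.
shaft C → shaft D: external mesh, 1 reversal → CCW.
shaft D → the output shaft: internal mesh, same direction → CCW.
3 reversals in total — an odd number — so the output shaft turns opposite to the input shaft.

counterclockwise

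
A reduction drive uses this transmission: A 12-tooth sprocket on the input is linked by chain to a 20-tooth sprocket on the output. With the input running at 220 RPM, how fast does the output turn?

chain 20/12 = 1.6667 → 220/1.6667 = 132 RPM

132 RPM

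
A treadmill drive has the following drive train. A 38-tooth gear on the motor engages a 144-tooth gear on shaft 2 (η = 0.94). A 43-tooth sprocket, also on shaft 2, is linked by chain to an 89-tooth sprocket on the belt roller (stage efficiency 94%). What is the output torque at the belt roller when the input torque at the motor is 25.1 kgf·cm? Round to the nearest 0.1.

174.0 kgf·cm

Gear mesh: ratio = 144/38 = 3.7895; torque at shaft 2 = 25.1 × 3.7895 × 0.94 = 89.409 kgf·cm.
Chain: ratio = 89/43 = 2.0698; torque at the belt roller = 89.409 × 2.0698 × 0.94 = 173.95 kgf·cm.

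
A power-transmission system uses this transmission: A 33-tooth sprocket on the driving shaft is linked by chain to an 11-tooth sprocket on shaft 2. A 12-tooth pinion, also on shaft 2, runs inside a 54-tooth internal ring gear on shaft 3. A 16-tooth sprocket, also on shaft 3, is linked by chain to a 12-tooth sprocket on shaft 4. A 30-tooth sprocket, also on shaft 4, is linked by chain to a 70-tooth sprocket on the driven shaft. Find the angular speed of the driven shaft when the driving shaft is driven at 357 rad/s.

136 rad/s

Chain: ratio = 11/33 = 0.33333, so shaft 2 turns at 357 / 0.33333 = 1071 rad/s.
Internal gear: ratio = 54/12 = 4.5, so shaft 3 turns at 1071 / 4.5 = 238 rad/s.
Chain: ratio = 12/16 = 0.75, so shaft 4 turns at 238 / 0.75 = 317.33 rad/s.
Chain: ratio = 70/30 = 2.3333, so the driven shaft turns at 317.33 / 2.3333 = 136 rad/s.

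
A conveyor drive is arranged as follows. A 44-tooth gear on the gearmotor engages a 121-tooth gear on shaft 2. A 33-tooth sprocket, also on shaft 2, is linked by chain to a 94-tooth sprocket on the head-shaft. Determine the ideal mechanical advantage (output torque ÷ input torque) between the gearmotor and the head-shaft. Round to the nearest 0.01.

7.83

Each stage contributes driven/driver: gear mesh 121/44 = 2.75, chain 94/33 = 2.8485.
Overall: 2.75 × 2.8485 = 7.8333.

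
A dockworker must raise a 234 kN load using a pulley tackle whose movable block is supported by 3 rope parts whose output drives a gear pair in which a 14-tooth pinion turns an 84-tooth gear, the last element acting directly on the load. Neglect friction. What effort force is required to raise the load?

Block-and-tackle MA = number of supporting rope parts = 3.
Gear pair MA = 84/14 = 6.
Combined ideal MA = 3 × 6 = 18.
Effort = load / MA = 234 / 18 = 13 kN.

13 kN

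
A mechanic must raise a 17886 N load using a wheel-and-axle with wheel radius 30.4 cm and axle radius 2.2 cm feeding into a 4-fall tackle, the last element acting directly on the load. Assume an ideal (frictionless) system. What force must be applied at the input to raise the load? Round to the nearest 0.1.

323.6 N

Wheel-and-axle MA = R/r = 30.4/2.2 = 13.818.
Block-and-tackle MA = number of supporting rope parts = 4.
Combined ideal MA = 13.818 × 4 = 55.273.
Effort = load / MA = 17886 / 55.273 = 323.6 N.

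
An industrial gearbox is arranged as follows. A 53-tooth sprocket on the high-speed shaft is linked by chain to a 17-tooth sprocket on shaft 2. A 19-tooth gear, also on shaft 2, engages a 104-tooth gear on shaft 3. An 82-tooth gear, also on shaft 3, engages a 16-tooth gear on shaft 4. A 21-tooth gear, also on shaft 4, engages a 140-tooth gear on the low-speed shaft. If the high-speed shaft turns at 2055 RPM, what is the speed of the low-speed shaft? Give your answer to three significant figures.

chain 17/53 = 0.32075 → 2055/0.32075 = 6406.8 RPM
gear mesh 104/19 = 5.4737 → 6406.8/5.4737 = 1170.5 RPM
gear mesh 16/82 = 0.19512 → 1170.5/0.19512 = 5998.6 RPM
gear mesh 140/21 = 6.6667 → 5998.6/6.6667 = 899.8 RPM

900 RPM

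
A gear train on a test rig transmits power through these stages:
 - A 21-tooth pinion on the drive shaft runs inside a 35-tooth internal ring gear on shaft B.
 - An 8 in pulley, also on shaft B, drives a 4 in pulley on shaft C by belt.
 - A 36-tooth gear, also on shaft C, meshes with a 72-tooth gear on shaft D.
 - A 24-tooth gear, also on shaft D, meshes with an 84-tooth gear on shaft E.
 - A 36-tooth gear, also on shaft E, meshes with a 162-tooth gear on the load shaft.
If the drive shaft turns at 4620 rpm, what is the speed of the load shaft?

176 rpm

internal gear 35/21 = 1.6667 → 4620/1.6667 = 2772 rpm
belt 4/8 = 0.5 → 2772/0.5 = 5544 rpm
gear mesh 72/36 = 2 → 5544/2 = 2772 rpm
gear mesh 84/24 = 3.5 → 2772/3.5 = 792 rpm
gear mesh 162/36 = 4.5 → 792/4.5 = 176 rpm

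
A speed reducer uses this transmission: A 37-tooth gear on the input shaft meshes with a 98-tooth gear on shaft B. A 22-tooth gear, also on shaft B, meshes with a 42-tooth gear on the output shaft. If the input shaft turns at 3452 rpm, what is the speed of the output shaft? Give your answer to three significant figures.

the input shaft → shaft B (gear mesh, 98/37): 3452 ÷ 2.6486 = 1303.3 rpm
shaft B → the output shaft (gear mesh, 42/22): 1303.3 ÷ 1.9091 = 682.68 rpm

683 rpm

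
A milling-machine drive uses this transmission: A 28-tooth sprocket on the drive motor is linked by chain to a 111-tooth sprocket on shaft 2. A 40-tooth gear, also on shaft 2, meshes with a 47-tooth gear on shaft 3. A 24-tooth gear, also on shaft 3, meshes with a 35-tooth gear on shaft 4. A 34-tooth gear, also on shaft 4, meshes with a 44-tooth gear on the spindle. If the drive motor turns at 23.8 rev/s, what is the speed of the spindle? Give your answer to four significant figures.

2.707 rev/s

chain 111/28 = 3.9643 → 23.8/3.9643 = 6.0036 rev/s
gear mesh 47/40 = 1.175 → 6.0036/1.175 = 5.1094 rev/s
gear mesh 35/24 = 1.4583 → 5.1094/1.4583 = 3.5036 rev/s
gear mesh 44/34 = 1.2941 → 3.5036/1.2941 = 2.7073 rev/s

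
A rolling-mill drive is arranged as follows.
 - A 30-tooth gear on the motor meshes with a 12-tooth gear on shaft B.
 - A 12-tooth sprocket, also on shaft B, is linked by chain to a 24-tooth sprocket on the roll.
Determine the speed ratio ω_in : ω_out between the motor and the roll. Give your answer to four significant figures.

Each stage contributes driven/driver: gear mesh 12/30 = 0.4, chain 24/12 = 2.
Overall: 0.4 × 2 = 0.8.

0.8000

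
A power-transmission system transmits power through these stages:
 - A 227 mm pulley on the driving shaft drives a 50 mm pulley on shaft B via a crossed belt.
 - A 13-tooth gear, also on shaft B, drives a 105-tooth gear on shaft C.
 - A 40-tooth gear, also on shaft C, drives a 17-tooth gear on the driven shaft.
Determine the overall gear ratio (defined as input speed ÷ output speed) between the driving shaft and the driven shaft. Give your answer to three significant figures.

Each stage contributes driven/driver: belt 50/227 = 0.22026, gear mesh 105/13 = 8.0769, gear mesh 17/40 = 0.425.
Overall: 0.22026 × 8.0769 × 0.425 = 0.7561.

0.756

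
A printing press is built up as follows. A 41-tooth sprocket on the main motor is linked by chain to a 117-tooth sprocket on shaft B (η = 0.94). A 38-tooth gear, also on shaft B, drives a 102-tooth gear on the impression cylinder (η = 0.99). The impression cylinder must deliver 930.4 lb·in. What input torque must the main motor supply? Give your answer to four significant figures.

Overall ratio R = 2.8537 × 2.6842 = 7.6598; overall efficiency η = 0.94 × 0.99 = 0.9306.
Input torque = output torque / (R × η) = 930.4 / (7.6598 × 0.9306) = 130.52 lb·in.

130.5 lb·in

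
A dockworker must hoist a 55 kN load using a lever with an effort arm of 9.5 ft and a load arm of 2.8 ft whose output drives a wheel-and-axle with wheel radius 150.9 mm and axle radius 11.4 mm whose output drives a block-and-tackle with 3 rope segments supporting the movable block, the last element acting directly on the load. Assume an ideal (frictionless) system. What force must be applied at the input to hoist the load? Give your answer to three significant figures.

Lever MA = effort arm / load arm = 9.5/2.8 = 3.3929.
Wheel-and-axle MA = R/r = 150.9/11.4 = 13.237.
Block-and-tackle MA = number of supporting rope parts = 3.
Combined ideal MA = 3.3929 × 13.237 × 3 = 134.73.
Effort = load / MA = 55 / 134.73 = 0.40822 kN.

0.408 kN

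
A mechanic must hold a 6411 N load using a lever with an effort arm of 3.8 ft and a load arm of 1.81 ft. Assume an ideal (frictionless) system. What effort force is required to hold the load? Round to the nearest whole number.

Lever MA = effort arm / load arm = 3.8/1.81 = 2.0994.
Effort = load / MA = 6411 / 2.0994 = 3053.7 N.

3054 N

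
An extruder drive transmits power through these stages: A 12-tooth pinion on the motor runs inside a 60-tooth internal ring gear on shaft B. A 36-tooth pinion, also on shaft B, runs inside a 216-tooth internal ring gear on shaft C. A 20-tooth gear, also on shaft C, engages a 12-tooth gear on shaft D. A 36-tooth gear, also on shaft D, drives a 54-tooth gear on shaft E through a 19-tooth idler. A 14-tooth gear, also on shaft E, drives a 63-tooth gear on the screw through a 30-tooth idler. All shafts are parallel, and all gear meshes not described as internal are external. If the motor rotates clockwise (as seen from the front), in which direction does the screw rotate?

the motor → shaft B: internal mesh, same direction → CW.
shaft B → shaft C: internal mesh, same direction → CW.
shaft C → shaft D: external mesh, 1 reversal → CCW.
shaft D → shaft E: driver → idler → driven is 2 external meshes, 2 reversals → CCW.
shaft E → the screw: driver → idler → driven is 2 external meshes, 2 reversals → CCW.
5 reversals in total — an odd number — so the screw turns opposite to the motor.

anticlockwise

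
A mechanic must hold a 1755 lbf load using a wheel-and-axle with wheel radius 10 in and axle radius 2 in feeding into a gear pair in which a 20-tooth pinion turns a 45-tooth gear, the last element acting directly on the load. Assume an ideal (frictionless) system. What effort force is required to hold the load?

Wheel-and-axle MA = R/r = 10/2 = 5.
Gear pair MA = 45/20 = 2.25.
Combined ideal MA = 5 × 2.25 = 11.25.
Effort = load / MA = 1755 / 11.25 = 156 lbf.

156 lbf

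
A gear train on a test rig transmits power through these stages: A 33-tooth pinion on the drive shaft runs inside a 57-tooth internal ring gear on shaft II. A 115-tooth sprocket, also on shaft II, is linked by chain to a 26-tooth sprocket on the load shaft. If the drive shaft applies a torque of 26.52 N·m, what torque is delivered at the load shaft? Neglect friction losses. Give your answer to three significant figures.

10.4 N·m

Internal gear: ratio = 57/33 = 1.7273; torque at shaft II = 26.52 × 1.7273 = 45.807 N·m.
Chain: ratio = 26/115 = 0.22609; torque at the load shaft = 45.807 × 0.22609 = 10.356 N·m.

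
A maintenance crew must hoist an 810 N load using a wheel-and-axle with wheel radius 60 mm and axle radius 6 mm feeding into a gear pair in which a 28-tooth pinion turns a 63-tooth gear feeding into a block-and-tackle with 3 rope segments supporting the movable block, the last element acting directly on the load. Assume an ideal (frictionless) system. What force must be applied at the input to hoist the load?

12 N

Wheel-and-axle MA = R/r = 60/6 = 10.
Gear pair MA = 63/28 = 2.25.
Block-and-tackle MA = number of supporting rope parts = 3.
Combined ideal MA = 10 × 2.25 × 3 = 67.5.
Effort = load / MA = 810 / 67.5 = 12 N.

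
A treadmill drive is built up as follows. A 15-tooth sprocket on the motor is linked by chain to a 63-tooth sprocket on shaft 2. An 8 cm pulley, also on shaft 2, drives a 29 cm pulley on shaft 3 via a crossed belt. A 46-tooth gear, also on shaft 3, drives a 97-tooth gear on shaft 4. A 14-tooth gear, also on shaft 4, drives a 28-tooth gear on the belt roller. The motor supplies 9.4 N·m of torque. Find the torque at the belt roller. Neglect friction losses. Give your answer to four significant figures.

After the chain (63/15): 9.4 × 4.2 = 39.48 N·m
After the belt (29/8): 39.48 × 3.625 = 143.12 N·m
After the gear mesh (97/46): 143.12 × 2.1087 = 301.79 N·m
After the gear mesh (28/14): 301.79 × 2 = 603.57 N·m

603.6 N·m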